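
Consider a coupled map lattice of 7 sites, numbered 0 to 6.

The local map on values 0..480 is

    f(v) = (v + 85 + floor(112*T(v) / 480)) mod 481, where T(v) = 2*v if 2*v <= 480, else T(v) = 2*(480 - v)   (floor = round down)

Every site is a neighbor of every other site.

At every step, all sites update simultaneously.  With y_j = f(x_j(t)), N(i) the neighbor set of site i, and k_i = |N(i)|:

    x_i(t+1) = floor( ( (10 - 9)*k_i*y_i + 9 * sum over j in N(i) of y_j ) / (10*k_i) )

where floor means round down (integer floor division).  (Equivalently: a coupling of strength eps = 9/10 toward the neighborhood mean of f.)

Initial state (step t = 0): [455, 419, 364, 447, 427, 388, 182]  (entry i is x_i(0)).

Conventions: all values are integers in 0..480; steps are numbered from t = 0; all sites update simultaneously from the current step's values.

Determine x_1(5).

Answer: x_1(5) = 149

Derivation:
t=0: [455, 419, 364, 447, 427, 388, 182]
t=1: [93, 94, 96, 94, 94, 95, 79]
t=2: [219, 219, 219, 219, 219, 219, 220]
t=3: [406, 406, 406, 406, 406, 406, 406]
t=4: [44, 44, 44, 44, 44, 44, 44]
t=5: [149, 149, 149, 149, 149, 149, 149]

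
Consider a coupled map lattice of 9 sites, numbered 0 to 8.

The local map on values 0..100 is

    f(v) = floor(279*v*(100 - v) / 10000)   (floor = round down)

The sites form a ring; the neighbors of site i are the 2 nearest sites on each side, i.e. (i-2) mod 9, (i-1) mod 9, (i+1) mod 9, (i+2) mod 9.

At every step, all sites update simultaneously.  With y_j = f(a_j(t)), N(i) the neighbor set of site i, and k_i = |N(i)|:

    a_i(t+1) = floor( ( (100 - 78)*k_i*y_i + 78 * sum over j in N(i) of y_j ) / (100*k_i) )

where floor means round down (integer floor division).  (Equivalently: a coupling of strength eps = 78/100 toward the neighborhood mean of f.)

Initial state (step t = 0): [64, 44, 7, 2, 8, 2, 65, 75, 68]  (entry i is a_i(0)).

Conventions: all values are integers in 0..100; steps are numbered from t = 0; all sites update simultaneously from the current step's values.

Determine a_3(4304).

Simulating step by step:
t=0: [64, 44, 7, 2, 8, 2, 65, 75, 68]
t=1: [52, 43, 34, 22, 22, 28, 40, 48, 61]
t=2: [66, 62, 58, 55, 55, 56, 60, 65, 67]
t=3: [63, 64, 66, 67, 67, 67, 65, 63, 63]
t=4: [64, 63, 62, 61, 61, 62, 63, 63, 64]
t=5: [64, 64, 65, 65, 65, 65, 65, 64, 64]
t=6: [63, 63, 63, 63, 63, 63, 63, 63, 63]
t=7: [65, 65, 65, 65, 65, 65, 65, 65, 65]
t=8: [63, 63, 63, 63, 63, 63, 63, 63, 63]

Answer: a_3(4304) = 63
Key observation: The state at step 6, [63, 63, 63, 63, 63, 63, 63, 63, 63], reappears at step 8: the system is in a cycle of period 2 from step 6 on.  Therefore the state at step 4304 equals the state at step 6 + ((4304 - 6) mod 2) = 6, which is [63, 63, 63, 63, 63, 63, 63, 63, 63].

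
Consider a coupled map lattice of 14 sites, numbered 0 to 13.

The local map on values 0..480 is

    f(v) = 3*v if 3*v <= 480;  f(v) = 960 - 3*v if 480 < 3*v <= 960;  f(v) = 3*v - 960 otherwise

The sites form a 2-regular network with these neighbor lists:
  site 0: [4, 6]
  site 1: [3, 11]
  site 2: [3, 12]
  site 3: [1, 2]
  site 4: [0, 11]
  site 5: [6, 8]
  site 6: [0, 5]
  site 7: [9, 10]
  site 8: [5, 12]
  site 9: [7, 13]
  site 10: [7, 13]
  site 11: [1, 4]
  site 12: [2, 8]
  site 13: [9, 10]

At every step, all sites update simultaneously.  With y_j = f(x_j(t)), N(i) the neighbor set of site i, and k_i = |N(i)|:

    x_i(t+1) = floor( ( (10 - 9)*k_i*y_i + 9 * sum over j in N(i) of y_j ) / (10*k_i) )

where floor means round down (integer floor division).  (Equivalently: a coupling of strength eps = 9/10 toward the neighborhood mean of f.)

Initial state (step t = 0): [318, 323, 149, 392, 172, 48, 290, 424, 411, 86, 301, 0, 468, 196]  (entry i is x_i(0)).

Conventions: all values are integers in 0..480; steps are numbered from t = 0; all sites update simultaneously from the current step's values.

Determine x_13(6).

Answer: x_13(6) = 66

Derivation:
t=0: [318, 323, 149, 392, 172, 48, 290, 424, 411, 86, 301, 0, 468, 196]
t=1: [240, 98, 341, 226, 47, 177, 76, 172, 291, 333, 313, 203, 368, 178]
t=2: [190, 314, 198, 188, 280, 184, 323, 71, 266, 395, 393, 230, 81, 69]
t=3: [97, 301, 324, 212, 309, 117, 360, 221, 309, 211, 210, 89, 261, 220]
t=4: [97, 271, 226, 63, 254, 103, 300, 325, 240, 301, 301, 67, 37, 325]
t=5: [145, 190, 163, 211, 241, 165, 276, 52, 213, 19, 19, 175, 246, 52]
t=6: [209, 381, 294, 420, 415, 250, 418, 66, 341, 146, 146, 325, 378, 66]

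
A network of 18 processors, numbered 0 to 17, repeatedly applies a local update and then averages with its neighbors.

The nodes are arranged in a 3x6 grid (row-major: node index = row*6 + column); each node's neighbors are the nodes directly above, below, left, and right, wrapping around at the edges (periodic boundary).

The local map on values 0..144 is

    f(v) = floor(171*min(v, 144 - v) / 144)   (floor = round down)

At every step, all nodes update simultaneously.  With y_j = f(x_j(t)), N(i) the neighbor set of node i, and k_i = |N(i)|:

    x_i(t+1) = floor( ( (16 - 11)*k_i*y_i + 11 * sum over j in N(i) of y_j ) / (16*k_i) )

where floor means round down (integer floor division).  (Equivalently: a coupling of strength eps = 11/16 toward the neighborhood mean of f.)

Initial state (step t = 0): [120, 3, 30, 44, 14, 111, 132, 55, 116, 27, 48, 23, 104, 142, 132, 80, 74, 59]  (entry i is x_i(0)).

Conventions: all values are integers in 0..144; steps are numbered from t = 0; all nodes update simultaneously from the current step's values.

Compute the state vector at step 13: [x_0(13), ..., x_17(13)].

Simulating step by step:
t=0: [120, 3, 30, 44, 14, 111, 132, 55, 116, 27, 48, 23, 104, 142, 132, 80, 74, 59]
t=1: [26, 23, 28, 43, 44, 36, 33, 29, 35, 47, 44, 39, 34, 22, 29, 54, 63, 55]
t=2: [34, 29, 36, 51, 53, 46, 37, 33, 39, 52, 55, 48, 40, 31, 38, 56, 63, 55]
t=3: [43, 37, 44, 58, 62, 55, 44, 39, 46, 59, 63, 56, 46, 39, 46, 61, 67, 60]
t=4: [52, 46, 53, 67, 71, 65, 53, 47, 55, 67, 72, 65, 54, 48, 55, 69, 74, 67]
t=5: [63, 57, 64, 77, 81, 75, 63, 58, 65, 77, 82, 76, 64, 58, 65, 77, 82, 76]
t=6: [74, 70, 75, 77, 75, 78, 74, 70, 75, 77, 75, 77, 74, 70, 75, 77, 75, 78]
t=7: [82, 82, 81, 79, 80, 79, 82, 82, 81, 79, 80, 79, 82, 82, 81, 79, 80, 79]
t=8: [73, 73, 74, 76, 76, 76, 73, 73, 74, 76, 76, 76, 73, 73, 74, 76, 76, 76]
t=9: [83, 83, 82, 80, 80, 80, 83, 83, 82, 80, 80, 80, 83, 83, 82, 80, 80, 80]
t=10: [72, 72, 73, 75, 76, 75, 72, 72, 73, 75, 76, 75, 72, 72, 73, 75, 76, 75]
t=11: [84, 84, 83, 81, 80, 81, 84, 84, 83, 81, 80, 81, 84, 84, 83, 81, 80, 81]
t=12: [71, 71, 72, 74, 75, 73, 71, 71, 72, 74, 75, 73, 71, 71, 72, 74, 75, 73]
t=13: [84, 84, 84, 83, 81, 83, 84, 84, 84, 83, 81, 83, 84, 84, 84, 83, 81, 83]

Answer: [84, 84, 84, 83, 81, 83, 84, 84, 84, 83, 81, 83, 84, 84, 84, 83, 81, 83]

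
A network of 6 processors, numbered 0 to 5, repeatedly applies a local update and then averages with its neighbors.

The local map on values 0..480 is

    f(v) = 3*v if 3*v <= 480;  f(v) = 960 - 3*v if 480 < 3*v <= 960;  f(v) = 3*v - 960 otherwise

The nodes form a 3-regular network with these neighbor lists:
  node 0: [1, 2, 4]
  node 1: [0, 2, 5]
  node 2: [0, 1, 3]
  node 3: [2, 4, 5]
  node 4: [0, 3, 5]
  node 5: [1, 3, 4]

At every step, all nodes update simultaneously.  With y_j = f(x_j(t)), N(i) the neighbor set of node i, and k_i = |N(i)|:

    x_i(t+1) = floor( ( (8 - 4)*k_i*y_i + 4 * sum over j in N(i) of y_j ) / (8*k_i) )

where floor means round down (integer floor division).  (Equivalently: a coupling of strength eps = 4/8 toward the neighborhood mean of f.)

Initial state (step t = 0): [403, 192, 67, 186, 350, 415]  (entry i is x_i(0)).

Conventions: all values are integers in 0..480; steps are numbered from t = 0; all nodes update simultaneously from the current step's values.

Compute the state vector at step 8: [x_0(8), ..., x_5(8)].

Answer: [364, 354, 374, 362, 369, 389]

Derivation:
t=0: [403, 192, 67, 186, 350, 415]
t=1: [237, 314, 273, 297, 201, 288]
t=2: [210, 90, 126, 133, 247, 122]
t=3: [309, 314, 355, 360, 292, 331]
t=4: [51, 37, 81, 97, 73, 53]
t=5: [172, 148, 214, 249, 210, 183]
t=6: [404, 417, 342, 283, 343, 370]
t=7: [197, 223, 142, 103, 120, 153]
t=8: [364, 354, 374, 362, 369, 389]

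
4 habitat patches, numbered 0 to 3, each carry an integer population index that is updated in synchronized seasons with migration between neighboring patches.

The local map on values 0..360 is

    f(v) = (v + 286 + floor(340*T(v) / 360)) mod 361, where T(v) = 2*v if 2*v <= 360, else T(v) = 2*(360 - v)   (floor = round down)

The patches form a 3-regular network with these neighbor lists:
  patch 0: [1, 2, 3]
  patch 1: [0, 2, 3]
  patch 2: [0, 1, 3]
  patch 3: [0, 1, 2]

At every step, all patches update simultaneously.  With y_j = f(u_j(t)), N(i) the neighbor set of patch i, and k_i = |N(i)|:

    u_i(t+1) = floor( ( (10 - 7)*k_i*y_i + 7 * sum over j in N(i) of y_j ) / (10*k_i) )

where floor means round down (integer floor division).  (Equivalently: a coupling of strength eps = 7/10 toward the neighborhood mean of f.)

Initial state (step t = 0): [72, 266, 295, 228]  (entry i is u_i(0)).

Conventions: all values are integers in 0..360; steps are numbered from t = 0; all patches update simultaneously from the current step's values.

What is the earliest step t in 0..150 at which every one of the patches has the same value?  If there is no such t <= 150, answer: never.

Simulating step by step:
t=0: [72, 266, 295, 228]  (not all equal)
t=1: [130, 122, 144, 124]  (not all equal)
t=2: [300, 298, 302, 299]  (not all equal)
t=3: [338, 338, 338, 338]  (all equal)

Answer: 3
Key observation: Synchronization is absorbing here: once all patches are equal they stay equal, and step 3 is the first all-equal step.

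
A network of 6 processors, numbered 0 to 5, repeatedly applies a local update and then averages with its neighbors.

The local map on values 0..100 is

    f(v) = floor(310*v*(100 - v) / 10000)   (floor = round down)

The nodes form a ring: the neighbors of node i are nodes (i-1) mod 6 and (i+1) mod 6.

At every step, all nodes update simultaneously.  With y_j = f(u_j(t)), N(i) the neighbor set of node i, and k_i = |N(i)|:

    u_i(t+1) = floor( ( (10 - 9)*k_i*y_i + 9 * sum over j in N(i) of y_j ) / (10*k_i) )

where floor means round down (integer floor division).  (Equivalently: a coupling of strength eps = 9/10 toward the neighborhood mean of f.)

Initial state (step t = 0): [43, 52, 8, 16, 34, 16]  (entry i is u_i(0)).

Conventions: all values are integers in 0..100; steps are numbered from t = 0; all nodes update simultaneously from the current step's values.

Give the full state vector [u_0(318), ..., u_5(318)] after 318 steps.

Answer: [74, 74, 74, 74, 74, 74]
Key observation: The state at step 6, [74, 74, 74, 74, 74, 74], reappears at step 8: the system is in a cycle of period 2 from step 6 on.  Therefore the state at step 318 equals the state at step 6 + ((318 - 6) mod 2) = 6, which is [74, 74, 74, 74, 74, 74].

Derivation:
t=0: [43, 52, 8, 16, 34, 16]
t=1: [60, 51, 55, 45, 43, 68]
t=2: [72, 75, 76, 75, 71, 73]
t=3: [59, 58, 57, 59, 59, 62]
t=4: [74, 74, 74, 74, 73, 73]
t=5: [59, 59, 59, 59, 60, 60]
t=6: [74, 74, 74, 74, 74, 74]
t=7: [59, 59, 59, 59, 59, 59]
t=8: [74, 74, 74, 74, 74, 74]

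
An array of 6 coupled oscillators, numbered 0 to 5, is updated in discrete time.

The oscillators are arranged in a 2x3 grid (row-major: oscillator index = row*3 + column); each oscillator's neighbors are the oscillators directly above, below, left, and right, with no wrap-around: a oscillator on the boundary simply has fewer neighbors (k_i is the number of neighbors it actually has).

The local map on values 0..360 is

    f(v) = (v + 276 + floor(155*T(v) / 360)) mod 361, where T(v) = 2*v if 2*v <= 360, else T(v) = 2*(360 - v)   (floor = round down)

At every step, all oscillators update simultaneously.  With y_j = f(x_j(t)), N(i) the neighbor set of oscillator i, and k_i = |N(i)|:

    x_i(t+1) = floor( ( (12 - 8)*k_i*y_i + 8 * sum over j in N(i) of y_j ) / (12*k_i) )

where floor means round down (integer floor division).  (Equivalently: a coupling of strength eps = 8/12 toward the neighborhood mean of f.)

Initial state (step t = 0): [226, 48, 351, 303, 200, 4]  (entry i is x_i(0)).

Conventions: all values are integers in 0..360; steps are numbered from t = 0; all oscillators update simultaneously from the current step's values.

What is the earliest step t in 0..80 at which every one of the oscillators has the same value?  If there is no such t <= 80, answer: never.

Simulating step by step:
t=0: [226, 48, 351, 303, 200, 4]  (not all equal)
t=1: [175, 174, 186, 258, 207, 269]  (not all equal)
t=2: [246, 244, 250, 251, 253, 255]  (not all equal)
t=3: [258, 258, 259, 259, 259, 259]  (not all equal)
t=4: [260, 260, 260, 260, 260, 260]  (all equal)

Answer: 4
Key observation: Synchronization is absorbing here: once all oscillators are equal they stay equal, and step 4 is the first all-equal step.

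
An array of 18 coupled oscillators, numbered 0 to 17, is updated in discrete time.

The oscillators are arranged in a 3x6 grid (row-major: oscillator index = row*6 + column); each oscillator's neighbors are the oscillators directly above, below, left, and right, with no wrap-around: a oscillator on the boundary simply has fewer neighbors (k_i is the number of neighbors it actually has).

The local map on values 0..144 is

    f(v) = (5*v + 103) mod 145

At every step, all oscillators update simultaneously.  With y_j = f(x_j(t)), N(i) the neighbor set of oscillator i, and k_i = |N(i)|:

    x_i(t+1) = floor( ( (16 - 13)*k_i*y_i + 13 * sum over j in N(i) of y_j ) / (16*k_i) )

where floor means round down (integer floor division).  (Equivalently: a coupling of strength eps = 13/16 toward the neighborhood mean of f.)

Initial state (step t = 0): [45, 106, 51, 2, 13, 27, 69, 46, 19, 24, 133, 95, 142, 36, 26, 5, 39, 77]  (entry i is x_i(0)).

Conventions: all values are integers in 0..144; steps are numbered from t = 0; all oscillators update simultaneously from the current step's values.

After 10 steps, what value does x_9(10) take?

Simulating step by step:
t=0: [45, 106, 51, 2, 13, 27, 69, 46, 19, 24, 133, 95, 142, 36, 26, 5, 39, 77]
t=1: [33, 50, 72, 66, 71, 84, 48, 60, 66, 83, 59, 78, 77, 85, 102, 71, 62, 71]
t=2: [70, 83, 99, 63, 96, 49, 88, 92, 79, 100, 78, 70, 69, 71, 76, 69, 64, 77]
t=3: [80, 59, 77, 35, 66, 19, 63, 80, 55, 57, 46, 49, 55, 55, 35, 57, 58, 71]
t=4: [108, 71, 99, 104, 88, 91, 84, 96, 88, 91, 89, 43, 104, 94, 99, 108, 63, 69]
t=5: [56, 27, 50, 75, 95, 78, 46, 73, 53, 89, 99, 72, 99, 43, 87, 84, 75, 65]
t=6: [72, 68, 69, 94, 59, 80, 47, 55, 78, 67, 69, 63, 32, 46, 71, 86, 74, 54]
t=7: [28, 36, 57, 59, 79, 108, 72, 48, 36, 62, 58, 68, 59, 70, 58, 35, 59, 83]
t=8: [85, 93, 122, 97, 86, 40, 75, 75, 102, 120, 80, 68, 38, 74, 97, 115, 106, 62]
t=9: [88, 97, 72, 97, 42, 45, 45, 58, 68, 65, 70, 56, 33, 21, 47, 68, 88, 47]
t=10: [38, 66, 11, 52, 21, 54, 97, 43, 65, 34, 76, 45, 64, 86, 30, 81, 40, 90]

Answer: x_9(10) = 34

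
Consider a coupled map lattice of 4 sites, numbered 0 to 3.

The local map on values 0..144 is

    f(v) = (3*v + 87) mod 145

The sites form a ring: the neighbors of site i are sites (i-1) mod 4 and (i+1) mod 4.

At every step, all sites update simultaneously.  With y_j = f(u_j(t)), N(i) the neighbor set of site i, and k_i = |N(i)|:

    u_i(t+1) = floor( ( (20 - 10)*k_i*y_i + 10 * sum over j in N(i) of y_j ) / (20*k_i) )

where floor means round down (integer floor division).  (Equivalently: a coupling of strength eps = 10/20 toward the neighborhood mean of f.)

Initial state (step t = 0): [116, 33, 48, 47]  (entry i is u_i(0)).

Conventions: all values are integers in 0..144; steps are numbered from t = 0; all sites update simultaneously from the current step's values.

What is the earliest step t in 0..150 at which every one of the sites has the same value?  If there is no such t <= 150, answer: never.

Simulating step by step:
t=0: [116, 33, 48, 47]  (not all equal)
t=1: [31, 42, 74, 63]  (not all equal)
t=2: [67, 47, 59, 79]  (not all equal)
t=3: [100, 107, 88, 82]  (not all equal)
t=4: [88, 98, 70, 61]  (not all equal)
t=5: [84, 62, 57, 79]  (not all equal)
t=6: [65, 104, 97, 57]  (not all equal)
t=7: [124, 110, 99, 112]  (not all equal)
t=8: [77, 93, 112, 96]  (not all equal)
t=9: [54, 78, 106, 82]  (not all equal)
t=10: [70, 70, 76, 76]  (not all equal)
t=11: [11, 11, 20, 20]  (not all equal)
t=12: [90, 90, 31, 31]  (not all equal)
t=13: [59, 59, 43, 43]  (not all equal)
t=14: [107, 107, 83, 83]  (not all equal)
t=15: [100, 100, 64, 64]  (not all equal)
t=16: [106, 106, 124, 124]  (not all equal)
t=17: [92, 92, 46, 46]  (not all equal)
t=18: [74, 74, 78, 78]  (not all equal)
t=19: [22, 22, 28, 28]  (not all equal)
t=20: [12, 12, 21, 21]  (not all equal)
t=21: [93, 93, 34, 34]  (not all equal)
t=22: [68, 68, 52, 52]  (not all equal)
t=23: [25, 25, 73, 73]  (not all equal)
t=24: [16, 16, 16, 16]  (all equal)

Answer: 24
Key observation: Synchronization is absorbing here: once all sites are equal they stay equal, and step 24 is the first all-equal step.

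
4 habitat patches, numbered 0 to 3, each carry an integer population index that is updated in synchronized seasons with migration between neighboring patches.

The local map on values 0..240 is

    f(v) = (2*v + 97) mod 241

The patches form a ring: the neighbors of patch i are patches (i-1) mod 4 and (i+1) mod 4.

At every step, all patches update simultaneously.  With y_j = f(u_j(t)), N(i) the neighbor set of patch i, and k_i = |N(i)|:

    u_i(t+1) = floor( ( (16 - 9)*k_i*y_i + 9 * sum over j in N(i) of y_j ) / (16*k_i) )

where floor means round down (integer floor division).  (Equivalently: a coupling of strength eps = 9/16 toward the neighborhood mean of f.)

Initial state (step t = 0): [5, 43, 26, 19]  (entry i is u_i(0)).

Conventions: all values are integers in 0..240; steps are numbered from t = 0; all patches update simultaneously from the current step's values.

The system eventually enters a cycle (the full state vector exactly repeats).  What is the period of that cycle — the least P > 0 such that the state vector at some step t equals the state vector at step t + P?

Answer: 24
Key observation: The state at step 8, [222, 229, 229, 222], reappears at step 32 — and no state repeats earlier — so the cycle the system enters has period 24.

Derivation:
t=0: [5, 43, 26, 19]
t=1: [136, 152, 154, 131]
t=2: [134, 152, 149, 133]
t=3: [133, 148, 146, 131]
t=4: [129, 142, 140, 127]
t=5: [120, 131, 129, 118]
t=6: [101, 110, 108, 99]
t=7: [61, 69, 68, 60]
t=8: [222, 229, 229, 222]
t=9: [62, 69, 69, 62]
t=10: [224, 231, 231, 224]
t=11: [66, 73, 73, 66]
t=12: [165, 65, 65, 165]
t=13: [197, 215, 215, 197]
t=14: [19, 34, 34, 19]
t=15: [143, 156, 156, 143]
t=16: [149, 160, 160, 149]
t=17: [160, 169, 169, 160]
t=18: [181, 188, 188, 181]
t=19: [221, 228, 228, 221]
t=20: [60, 67, 67, 60]
t=21: [220, 227, 227, 220]
t=22: [58, 65, 65, 58]
t=23: [216, 223, 223, 216]
t=24: [50, 57, 57, 50]
t=25: [200, 207, 207, 200]
t=26: [18, 25, 25, 18]
t=27: [136, 143, 143, 136]
t=28: [131, 138, 138, 131]
t=29: [121, 128, 128, 121]
t=30: [101, 108, 108, 101]
t=31: [61, 68, 68, 61]
t=32: [222, 229, 229, 222]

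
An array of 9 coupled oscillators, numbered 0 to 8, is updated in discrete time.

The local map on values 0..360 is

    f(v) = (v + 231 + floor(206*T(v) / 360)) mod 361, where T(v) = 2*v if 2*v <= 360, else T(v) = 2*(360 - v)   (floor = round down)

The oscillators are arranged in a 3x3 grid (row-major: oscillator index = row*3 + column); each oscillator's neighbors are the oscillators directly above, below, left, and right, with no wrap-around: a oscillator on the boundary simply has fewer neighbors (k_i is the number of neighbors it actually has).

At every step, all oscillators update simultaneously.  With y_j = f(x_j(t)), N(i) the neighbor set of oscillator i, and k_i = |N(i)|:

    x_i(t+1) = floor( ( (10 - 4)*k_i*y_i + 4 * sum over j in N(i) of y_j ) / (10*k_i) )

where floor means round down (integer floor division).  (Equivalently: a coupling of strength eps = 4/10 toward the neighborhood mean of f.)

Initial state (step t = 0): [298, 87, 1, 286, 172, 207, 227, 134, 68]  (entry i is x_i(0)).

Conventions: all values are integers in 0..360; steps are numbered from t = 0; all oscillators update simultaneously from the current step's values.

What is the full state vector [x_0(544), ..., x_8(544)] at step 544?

Answer: [246, 246, 246, 246, 246, 246, 246, 246, 246]
Key observation: The state at step 6, [246, 246, 246, 246, 246, 246, 246, 246, 246], reappears at step 7: the system is in a cycle of period 1 from step 6 on.  Therefore the state at step 544 equals the state at step 6 + ((544 - 6) mod 1) = 6, which is [246, 246, 246, 246, 246, 246, 246, 246, 246].

Derivation:
t=0: [298, 87, 1, 286, 172, 207, 227, 134, 68]
t=1: [202, 128, 201, 240, 213, 216, 228, 161, 90]
t=2: [229, 187, 230, 248, 236, 225, 241, 204, 130]
t=3: [248, 251, 249, 246, 248, 235, 247, 236, 189]
t=4: [245, 245, 246, 246, 246, 248, 246, 247, 251]
t=5: [246, 246, 246, 246, 246, 245, 246, 245, 245]
t=6: [246, 246, 246, 246, 246, 246, 246, 246, 246]
t=7: [246, 246, 246, 246, 246, 246, 246, 246, 246]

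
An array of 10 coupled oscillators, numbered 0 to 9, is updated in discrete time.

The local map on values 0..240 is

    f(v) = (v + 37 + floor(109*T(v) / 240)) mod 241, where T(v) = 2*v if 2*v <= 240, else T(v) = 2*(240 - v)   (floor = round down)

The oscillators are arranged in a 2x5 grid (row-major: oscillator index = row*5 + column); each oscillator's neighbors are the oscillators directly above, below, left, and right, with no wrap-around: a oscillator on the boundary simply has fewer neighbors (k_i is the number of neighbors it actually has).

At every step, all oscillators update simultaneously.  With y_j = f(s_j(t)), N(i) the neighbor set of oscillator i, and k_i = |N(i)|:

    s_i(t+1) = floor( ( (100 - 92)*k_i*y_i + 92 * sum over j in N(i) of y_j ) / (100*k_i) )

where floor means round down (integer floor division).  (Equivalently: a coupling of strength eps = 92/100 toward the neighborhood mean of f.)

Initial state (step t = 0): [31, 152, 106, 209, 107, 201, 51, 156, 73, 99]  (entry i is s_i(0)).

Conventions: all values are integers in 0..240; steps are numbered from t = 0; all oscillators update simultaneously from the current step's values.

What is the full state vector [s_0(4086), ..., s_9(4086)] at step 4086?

Simulating step by step:
t=0: [31, 152, 106, 209, 107, 201, 51, 156, 73, 99]
t=1: [34, 145, 46, 129, 118, 108, 37, 170, 101, 98]
t=2: [21, 103, 34, 116, 116, 95, 26, 143, 103, 132]
t=3: [213, 99, 93, 109, 21, 92, 153, 130, 40, 117]
t=4: [203, 102, 95, 124, 16, 45, 143, 110, 23, 88]
t=5: [164, 103, 97, 113, 110, 36, 111, 100, 78, 83]
t=6: [157, 97, 162, 127, 95, 24, 173, 145, 147, 103]
t=7: [142, 43, 86, 85, 136, 32, 103, 27, 89, 131]
t=8: [101, 150, 140, 148, 105, 127, 112, 203, 112, 108]
t=9: [42, 83, 28, 85, 32, 111, 26, 16, 19, 113]
t=10: [102, 105, 148, 95, 104, 93, 89, 81, 90, 79]
t=11: [225, 161, 200, 161, 205, 218, 213, 150, 199, 218]
t=12: [30, 32, 28, 31, 30, 33, 29, 31, 29, 32]
t=13: [98, 92, 96, 92, 96, 93, 97, 91, 96, 93]
t=14: [213, 221, 212, 219, 213, 222, 212, 219, 212, 219]
t=15: [33, 33, 33, 33, 33, 33, 33, 33, 33, 33]
t=16: [99, 99, 99, 99, 99, 99, 99, 99, 99, 99]
t=17: [225, 225, 225, 225, 225, 225, 225, 225, 225, 225]
t=18: [34, 34, 34, 34, 34, 34, 34, 34, 34, 34]
t=19: [101, 101, 101, 101, 101, 101, 101, 101, 101, 101]
t=20: [229, 229, 229, 229, 229, 229, 229, 229, 229, 229]
t=21: [34, 34, 34, 34, 34, 34, 34, 34, 34, 34]

Answer: [34, 34, 34, 34, 34, 34, 34, 34, 34, 34]
Key observation: The state at step 18, [34, 34, 34, 34, 34, 34, 34, 34, 34, 34], reappears at step 21: the system is in a cycle of period 3 from step 18 on.  Therefore the state at step 4086 equals the state at step 18 + ((4086 - 18) mod 3) = 18, which is [34, 34, 34, 34, 34, 34, 34, 34, 34, 34].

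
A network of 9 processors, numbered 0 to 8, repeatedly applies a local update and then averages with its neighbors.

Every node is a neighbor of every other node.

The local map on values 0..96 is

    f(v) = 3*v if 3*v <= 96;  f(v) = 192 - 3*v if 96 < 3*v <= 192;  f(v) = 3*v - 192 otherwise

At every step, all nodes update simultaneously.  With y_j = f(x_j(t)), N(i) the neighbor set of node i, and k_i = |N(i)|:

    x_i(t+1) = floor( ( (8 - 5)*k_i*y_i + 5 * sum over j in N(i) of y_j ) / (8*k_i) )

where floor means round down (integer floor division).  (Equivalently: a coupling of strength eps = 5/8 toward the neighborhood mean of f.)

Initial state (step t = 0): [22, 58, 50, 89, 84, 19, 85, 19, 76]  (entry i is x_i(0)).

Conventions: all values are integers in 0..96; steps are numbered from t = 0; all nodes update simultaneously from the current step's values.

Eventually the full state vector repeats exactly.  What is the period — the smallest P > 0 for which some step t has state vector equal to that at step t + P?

Answer: 2
Key observation: The state at step 26, [24, 25, 25, 24, 24, 24, 24, 24, 25], reappears at step 28 — and no state repeats earlier — so the cycle the system enters has period 2.

Derivation:
t=0: [22, 58, 50, 89, 84, 19, 85, 19, 76]
t=1: [56, 42, 49, 59, 54, 53, 55, 53, 47]
t=2: [32, 44, 38, 29, 34, 35, 33, 35, 40]
t=3: [87, 76, 81, 84, 85, 84, 86, 84, 79]
t=4: [60, 50, 54, 57, 58, 57, 59, 57, 53]
t=5: [20, 29, 25, 22, 21, 22, 21, 22, 26]
t=6: [66, 74, 71, 68, 67, 68, 67, 68, 71]
t=7: [12, 19, 16, 13, 12, 13, 12, 13, 16]
t=8: [40, 46, 43, 41, 40, 41, 40, 41, 43]
t=9: [68, 63, 65, 67, 68, 67, 68, 67, 65]
t=10: [9, 6, 6, 8, 9, 8, 9, 8, 6]
t=11: [24, 21, 21, 23, 24, 23, 24, 23, 21]
t=12: [69, 66, 66, 68, 69, 68, 69, 68, 66]
t=13: [12, 9, 9, 11, 12, 11, 12, 11, 9]
t=14: [33, 30, 30, 32, 33, 32, 33, 32, 30]
t=15: [93, 92, 92, 93, 93, 93, 93, 93, 92]
t=16: [86, 85, 85, 86, 86, 86, 86, 86, 85]
t=17: [65, 64, 64, 65, 65, 65, 65, 65, 64]
t=18: [2, 1, 1, 2, 2, 2, 2, 2, 1]
t=19: [5, 4, 4, 5, 5, 5, 5, 5, 4]
t=20: [14, 13, 13, 14, 14, 14, 14, 14, 13]
t=21: [41, 40, 40, 41, 41, 41, 41, 41, 40]
t=22: [69, 70, 70, 69, 69, 69, 69, 69, 70]
t=23: [15, 16, 16, 15, 15, 15, 15, 15, 16]
t=24: [45, 46, 46, 45, 45, 45, 45, 45, 46]
t=25: [56, 55, 55, 56, 56, 56, 56, 56, 55]
t=26: [24, 25, 25, 24, 24, 24, 24, 24, 25]
t=27: [72, 73, 73, 72, 72, 72, 72, 72, 73]
t=28: [24, 25, 25, 24, 24, 24, 24, 24, 25]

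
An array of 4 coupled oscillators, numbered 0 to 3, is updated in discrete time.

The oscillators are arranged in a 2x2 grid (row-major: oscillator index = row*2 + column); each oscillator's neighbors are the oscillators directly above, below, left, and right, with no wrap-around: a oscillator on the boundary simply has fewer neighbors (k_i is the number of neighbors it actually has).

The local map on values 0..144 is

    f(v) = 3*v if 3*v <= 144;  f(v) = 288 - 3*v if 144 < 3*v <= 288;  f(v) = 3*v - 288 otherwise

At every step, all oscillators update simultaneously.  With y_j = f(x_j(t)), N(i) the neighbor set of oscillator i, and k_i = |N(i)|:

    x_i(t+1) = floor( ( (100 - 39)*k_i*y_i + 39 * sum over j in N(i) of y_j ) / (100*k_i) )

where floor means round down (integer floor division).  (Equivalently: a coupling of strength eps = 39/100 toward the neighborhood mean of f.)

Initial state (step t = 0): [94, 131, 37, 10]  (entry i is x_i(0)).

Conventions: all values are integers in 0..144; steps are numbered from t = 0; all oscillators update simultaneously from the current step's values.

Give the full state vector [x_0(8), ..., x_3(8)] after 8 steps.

Simulating step by step:
t=0: [94, 131, 37, 10]
t=1: [45, 71, 74, 60]
t=2: [109, 93, 87, 93]
t=3: [30, 14, 25, 12]
t=4: [77, 50, 70, 44]
t=5: [76, 121, 84, 122]
t=6: [58, 72, 48, 69]
t=7: [111, 81, 125, 91]
t=8: [53, 39, 64, 34]

Answer: [53, 39, 64, 34]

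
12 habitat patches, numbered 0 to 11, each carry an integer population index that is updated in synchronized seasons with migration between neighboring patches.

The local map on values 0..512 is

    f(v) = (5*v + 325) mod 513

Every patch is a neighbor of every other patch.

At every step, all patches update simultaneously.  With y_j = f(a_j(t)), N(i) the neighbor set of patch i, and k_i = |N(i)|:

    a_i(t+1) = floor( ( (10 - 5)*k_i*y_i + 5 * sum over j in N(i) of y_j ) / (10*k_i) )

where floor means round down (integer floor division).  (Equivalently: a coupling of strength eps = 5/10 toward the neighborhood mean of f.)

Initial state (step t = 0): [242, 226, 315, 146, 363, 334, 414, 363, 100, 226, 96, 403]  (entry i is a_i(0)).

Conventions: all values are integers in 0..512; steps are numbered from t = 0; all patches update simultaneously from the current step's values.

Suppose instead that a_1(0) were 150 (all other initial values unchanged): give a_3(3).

Answer: a_3(3) = 227
Key observation: This trace re-runs the system from the modified initial state.

Derivation:
t=0: [242, 150, 315, 146, 363, 334, 414, 363, 100, 226, 96, 403]
t=1: [378, 169, 311, 160, 187, 354, 303, 187, 289, 342, 280, 278]
t=2: [194, 185, 275, 165, 226, 139, 257, 226, 225, 345, 204, 200]
t=3: [293, 273, 244, 227, 366, 401, 203, 366, 363, 403, 316, 307]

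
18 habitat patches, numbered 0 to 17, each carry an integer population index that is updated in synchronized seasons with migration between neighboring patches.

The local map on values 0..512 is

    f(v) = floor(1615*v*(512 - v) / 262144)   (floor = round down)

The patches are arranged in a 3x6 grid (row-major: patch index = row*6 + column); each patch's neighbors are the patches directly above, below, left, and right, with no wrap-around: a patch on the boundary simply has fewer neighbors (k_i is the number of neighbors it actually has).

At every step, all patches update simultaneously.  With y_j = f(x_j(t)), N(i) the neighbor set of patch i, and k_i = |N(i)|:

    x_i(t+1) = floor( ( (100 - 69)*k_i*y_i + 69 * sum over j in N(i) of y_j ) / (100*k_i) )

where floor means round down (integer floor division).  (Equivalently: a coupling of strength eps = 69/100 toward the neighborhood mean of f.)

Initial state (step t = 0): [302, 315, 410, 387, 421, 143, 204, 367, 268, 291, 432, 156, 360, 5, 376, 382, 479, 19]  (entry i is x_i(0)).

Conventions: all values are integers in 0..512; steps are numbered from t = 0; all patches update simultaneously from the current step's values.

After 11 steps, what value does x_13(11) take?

Simulating step by step:
t=0: [302, 315, 410, 387, 421, 143, 204, 367, 268, 291, 432, 156, 360, 5, 376, 382, 479, 19]
t=1: [386, 342, 328, 296, 265, 300, 362, 305, 348, 332, 250, 242, 243, 229, 263, 280, 162, 169]
t=2: [331, 354, 368, 384, 397, 398, 354, 369, 372, 380, 387, 389, 377, 398, 389, 381, 374, 369]
t=3: [351, 341, 323, 304, 289, 284, 338, 322, 315, 307, 299, 298, 311, 300, 299, 306, 312, 311]
t=4: [356, 364, 376, 387, 394, 395, 367, 374, 382, 387, 390, 391, 379, 386, 388, 387, 386, 387]
t=5: [333, 326, 312, 299, 289, 287, 324, 315, 306, 298, 293, 291, 312, 304, 299, 297, 297, 295]
t=6: [371, 376, 384, 391, 395, 396, 376, 381, 387, 392, 394, 395, 382, 386, 390, 392, 393, 394]
t=7: [317, 311, 301, 291, 285, 283, 312, 306, 297, 290, 286, 284, 306, 300, 294, 289, 287, 286]
t=8: [383, 385, 391, 395, 397, 398, 384, 388, 392, 396, 397, 398, 387, 390, 393, 396, 397, 397]
t=9: [302, 298, 291, 284, 281, 279, 300, 296, 289, 283, 280, 279, 297, 293, 288, 283, 281, 280]
t=10: [391, 392, 395, 398, 399, 399, 391, 393, 396, 398, 399, 400, 393, 394, 397, 398, 399, 399]
t=11: [290, 288, 283, 279, 277, 276, 289, 287, 282, 279, 277, 276, 288, 285, 281, 279, 277, 276]

Answer: x_13(11) = 285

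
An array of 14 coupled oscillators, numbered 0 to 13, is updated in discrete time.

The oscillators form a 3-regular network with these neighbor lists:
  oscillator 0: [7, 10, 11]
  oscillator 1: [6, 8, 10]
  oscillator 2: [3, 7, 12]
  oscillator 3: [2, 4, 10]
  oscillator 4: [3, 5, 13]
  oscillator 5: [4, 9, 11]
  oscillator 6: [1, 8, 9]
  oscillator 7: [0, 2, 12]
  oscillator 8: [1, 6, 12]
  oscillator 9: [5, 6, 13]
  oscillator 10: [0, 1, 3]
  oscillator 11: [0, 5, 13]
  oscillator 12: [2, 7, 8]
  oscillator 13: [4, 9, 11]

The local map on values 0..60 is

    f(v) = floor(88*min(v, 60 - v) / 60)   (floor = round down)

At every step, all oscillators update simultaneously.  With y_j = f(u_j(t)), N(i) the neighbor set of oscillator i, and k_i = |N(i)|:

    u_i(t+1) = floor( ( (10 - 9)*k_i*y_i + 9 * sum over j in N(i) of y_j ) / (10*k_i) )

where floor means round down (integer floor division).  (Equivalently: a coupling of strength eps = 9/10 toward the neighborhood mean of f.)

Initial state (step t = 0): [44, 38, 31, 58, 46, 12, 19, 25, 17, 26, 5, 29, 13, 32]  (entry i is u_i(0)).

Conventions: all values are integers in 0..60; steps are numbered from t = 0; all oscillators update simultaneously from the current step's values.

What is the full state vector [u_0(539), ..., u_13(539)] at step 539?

Simulating step by step:
t=0: [44, 38, 31, 58, 46, 12, 19, 25, 17, 26, 5, 29, 13, 32]
t=1: [27, 20, 21, 20, 20, 31, 30, 28, 25, 29, 17, 28, 32, 34]
t=2: [35, 34, 36, 27, 35, 37, 36, 37, 37, 41, 31, 39, 36, 37]
t=3: [35, 36, 35, 37, 35, 31, 32, 35, 35, 33, 38, 33, 33, 31]
t=4: [35, 36, 36, 34, 38, 38, 37, 36, 38, 41, 34, 39, 36, 38]
t=5: [34, 34, 35, 35, 33, 29, 31, 35, 34, 31, 36, 33, 34, 29]
t=6: [36, 38, 36, 36, 39, 40, 39, 37, 39, 42, 37, 40, 36, 40]
t=7: [32, 31, 34, 32, 30, 28, 29, 34, 32, 29, 33, 30, 32, 28]
t=8: [40, 40, 39, 40, 41, 43, 41, 39, 41, 41, 41, 41, 39, 43]
t=9: [28, 27, 29, 28, 25, 26, 27, 29, 28, 25, 28, 25, 29, 26]
t=10: [39, 40, 41, 39, 38, 36, 38, 41, 40, 38, 40, 38, 41, 36]
t=11: [29, 29, 27, 29, 33, 32, 30, 27, 29, 33, 29, 33, 27, 32]
t=12: [40, 42, 39, 40, 41, 39, 41, 39, 41, 41, 42, 41, 39, 39]
t=13: [27, 26, 29, 27, 29, 27, 26, 29, 27, 28, 27, 29, 29, 27]
t=14: [40, 38, 41, 40, 39, 41, 39, 41, 39, 38, 38, 39, 41, 41]
t=15: [29, 30, 27, 29, 27, 30, 31, 27, 29, 28, 30, 27, 27, 30]
t=16: [40, 42, 39, 40, 42, 40, 42, 39, 41, 43, 42, 42, 39, 40]
t=17: [27, 26, 29, 27, 28, 25, 25, 29, 27, 27, 27, 28, 29, 25]
t=18: [40, 38, 41, 40, 37, 39, 38, 41, 38, 36, 38, 37, 41, 39]
t=19: [30, 32, 27, 30, 30, 33, 32, 27, 30, 31, 30, 30, 28, 33]
t=20: [42, 42, 41, 42, 41, 42, 42, 41, 41, 39, 43, 41, 40, 42]
t=21: [26, 25, 27, 26, 26, 27, 27, 27, 27, 26, 25, 26, 27, 27]
t=22: [37, 37, 38, 37, 38, 38, 37, 38, 38, 38, 37, 38, 39, 38]
t=23: [32, 32, 31, 32, 32, 32, 32, 31, 32, 32, 33, 32, 31, 32]
t=24: [40, 40, 41, 40, 41, 41, 41, 41, 41, 41, 40, 41, 41, 41]
t=25: [27, 27, 27, 27, 27, 27, 27, 27, 27, 27, 29, 27, 27, 27]
t=26: [39, 39, 39, 39, 39, 39, 39, 39, 39, 39, 39, 39, 39, 39]
t=27: [30, 30, 30, 30, 30, 30, 30, 30, 30, 30, 30, 30, 30, 30]
t=28: [44, 44, 44, 44, 44, 44, 44, 44, 44, 44, 44, 44, 44, 44]
t=29: [23, 23, 23, 23, 23, 23, 23, 23, 23, 23, 23, 23, 23, 23]
t=30: [33, 33, 33, 33, 33, 33, 33, 33, 33, 33, 33, 33, 33, 33]
t=31: [39, 39, 39, 39, 39, 39, 39, 39, 39, 39, 39, 39, 39, 39]

Answer: [23, 23, 23, 23, 23, 23, 23, 23, 23, 23, 23, 23, 23, 23]
Key observation: The state at step 26, [39, 39, 39, 39, 39, 39, 39, 39, 39, 39, 39, 39, 39, 39], reappears at step 31: the system is in a cycle of period 5 from step 26 on.  Therefore the state at step 539 equals the state at step 26 + ((539 - 26) mod 5) = 29, which is [23, 23, 23, 23, 23, 23, 23, 23, 23, 23, 23, 23, 23, 23].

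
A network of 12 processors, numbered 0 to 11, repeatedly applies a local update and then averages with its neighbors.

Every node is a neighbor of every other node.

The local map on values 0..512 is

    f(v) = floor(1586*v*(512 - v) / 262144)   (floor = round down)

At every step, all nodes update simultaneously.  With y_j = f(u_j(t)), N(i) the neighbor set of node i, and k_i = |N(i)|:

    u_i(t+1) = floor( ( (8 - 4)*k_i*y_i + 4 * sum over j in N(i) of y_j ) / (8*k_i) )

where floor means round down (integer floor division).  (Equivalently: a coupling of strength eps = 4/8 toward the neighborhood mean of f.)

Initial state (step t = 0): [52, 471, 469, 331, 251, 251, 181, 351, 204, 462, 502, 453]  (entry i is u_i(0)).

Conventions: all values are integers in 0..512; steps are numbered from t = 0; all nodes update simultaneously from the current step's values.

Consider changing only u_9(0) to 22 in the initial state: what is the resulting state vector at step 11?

Answer: [300, 300, 300, 300, 300, 300, 300, 300, 300, 300, 300, 300]
Key observation: This trace re-runs the system from the modified initial state.

Derivation:
t=0: [52, 471, 469, 331, 251, 251, 181, 351, 204, 22, 502, 453]
t=1: [196, 183, 186, 295, 310, 310, 295, 285, 303, 160, 144, 203]
t=2: [372, 367, 368, 378, 373, 373, 378, 379, 376, 356, 347, 374]
t=3: [315, 318, 318, 311, 315, 315, 311, 310, 313, 325, 330, 314]
t=4: [374, 373, 373, 375, 374, 374, 375, 375, 374, 370, 368, 374]
t=5: [312, 312, 312, 311, 312, 312, 311, 311, 312, 314, 316, 312]
t=6: [376, 376, 376, 377, 376, 376, 377, 377, 376, 376, 375, 376]
t=7: [308, 308, 308, 307, 308, 308, 307, 307, 308, 308, 309, 308]
t=8: [379, 379, 379, 379, 379, 379, 379, 379, 379, 379, 379, 379]
t=9: [304, 304, 304, 304, 304, 304, 304, 304, 304, 304, 304, 304]
t=10: [382, 382, 382, 382, 382, 382, 382, 382, 382, 382, 382, 382]
t=11: [300, 300, 300, 300, 300, 300, 300, 300, 300, 300, 300, 300]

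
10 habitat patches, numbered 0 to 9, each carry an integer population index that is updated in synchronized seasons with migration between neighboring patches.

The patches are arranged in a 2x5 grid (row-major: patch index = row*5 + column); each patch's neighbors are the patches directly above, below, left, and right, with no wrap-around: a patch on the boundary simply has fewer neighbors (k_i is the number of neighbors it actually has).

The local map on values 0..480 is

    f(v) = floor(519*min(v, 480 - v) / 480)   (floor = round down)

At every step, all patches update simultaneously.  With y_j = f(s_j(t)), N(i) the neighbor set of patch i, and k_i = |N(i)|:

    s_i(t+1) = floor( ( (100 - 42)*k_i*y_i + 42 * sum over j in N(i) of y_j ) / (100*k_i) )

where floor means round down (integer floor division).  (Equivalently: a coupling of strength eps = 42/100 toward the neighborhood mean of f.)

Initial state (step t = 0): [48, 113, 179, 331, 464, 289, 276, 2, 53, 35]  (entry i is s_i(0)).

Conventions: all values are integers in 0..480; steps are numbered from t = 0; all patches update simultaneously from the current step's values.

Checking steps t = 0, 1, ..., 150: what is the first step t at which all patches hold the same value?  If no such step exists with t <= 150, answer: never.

Answer: 34
Key observation: Synchronization is absorbing here: once all patches are equal they stay equal, and step 34 is the first all-equal step.

Derivation:
t=0: [48, 113, 179, 331, 464, 289, 276, 2, 53, 35]  (not all equal)
t=1: [98, 135, 151, 130, 51, 176, 173, 66, 61, 37]  (not all equal)
t=2: [131, 147, 144, 120, 69, 171, 165, 99, 72, 48]  (not all equal)
t=3: [153, 158, 145, 117, 80, 173, 166, 119, 84, 61]  (not all equal)
t=4: [170, 168, 149, 119, 89, 180, 171, 133, 96, 74]  (not all equal)
t=5: [184, 178, 156, 124, 99, 189, 179, 145, 108, 88]  (not all equal)
t=6: [198, 189, 164, 132, 110, 200, 189, 157, 121, 101]  (not all equal)
t=7: [212, 201, 174, 141, 121, 213, 200, 169, 134, 115]  (not all equal)
t=8: [226, 214, 186, 152, 133, 226, 213, 182, 147, 129]  (not all equal)
t=9: [241, 228, 199, 165, 146, 241, 227, 196, 161, 143]  (not all equal)
t=10: [255, 243, 213, 179, 160, 255, 242, 211, 176, 158]  (not all equal)
t=11: [245, 250, 228, 194, 176, 245, 250, 227, 192, 174]  (not all equal)
t=12: [252, 248, 240, 211, 193, 252, 248, 240, 209, 192]  (not all equal)
t=13: [246, 250, 253, 229, 211, 246, 250, 252, 227, 210]  (not all equal)
t=14: [251, 248, 245, 243, 231, 251, 248, 246, 242, 230]  (not all equal)
t=15: [247, 250, 253, 254, 250, 247, 250, 253, 255, 250]  (not all equal)
t=16: [250, 248, 245, 244, 247, 250, 248, 245, 244, 246]  (not all equal)
t=17: [248, 250, 253, 254, 252, 248, 250, 253, 254, 253]  (not all equal)
t=18: [249, 247, 245, 244, 245, 249, 247, 245, 244, 245]  (not all equal)
t=19: [249, 251, 253, 254, 254, 249, 251, 253, 254, 254]  (not all equal)
t=20: [248, 247, 245, 244, 244, 248, 247, 245, 244, 244]  (not all equal)
t=21: [250, 251, 253, 254, 255, 250, 251, 253, 254, 255]  (not all equal)
t=22: [247, 246, 245, 244, 243, 247, 246, 245, 244, 243]  (not all equal)
t=23: [251, 252, 254, 255, 255, 251, 252, 254, 255, 255]  (not all equal)
t=24: [246, 245, 244, 243, 243, 246, 245, 244, 243, 243]  (not all equal)
t=25: [253, 254, 255, 255, 256, 253, 254, 255, 255, 256]  (not all equal)
t=26: [244, 244, 243, 242, 242, 244, 244, 243, 242, 242]  (not all equal)
t=27: [255, 255, 256, 256, 257, 255, 255, 256, 256, 257]  (not all equal)
t=28: [243, 242, 242, 241, 241, 243, 242, 242, 241, 241]  (not all equal)
t=29: [256, 256, 257, 257, 258, 256, 256, 257, 257, 258]  (not all equal)
t=30: [242, 241, 241, 240, 240, 242, 241, 241, 240, 240]  (not all equal)
t=31: [257, 257, 258, 258, 259, 257, 257, 258, 258, 259]  (not all equal)
t=32: [241, 240, 240, 239, 238, 241, 240, 240, 239, 238]  (not all equal)
t=33: [258, 258, 258, 258, 257, 258, 258, 258, 258, 257]  (not all equal)
t=34: [240, 240, 240, 240, 240, 240, 240, 240, 240, 240]  (all equal)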